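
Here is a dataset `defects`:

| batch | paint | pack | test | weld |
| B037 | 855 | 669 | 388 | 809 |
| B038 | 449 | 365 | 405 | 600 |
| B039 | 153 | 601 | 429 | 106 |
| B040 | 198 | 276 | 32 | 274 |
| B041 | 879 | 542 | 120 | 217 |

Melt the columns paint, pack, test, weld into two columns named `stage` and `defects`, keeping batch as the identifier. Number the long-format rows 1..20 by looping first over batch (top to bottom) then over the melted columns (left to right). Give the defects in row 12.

20 rows total (5 × 4). Row 12: index ⌊(12-1)/4⌋ = 2 into batch → B039; (12-1) mod 4 = 3 into the melted columns → weld.
So row 12 is (B039, weld, 106); defects = 106.

106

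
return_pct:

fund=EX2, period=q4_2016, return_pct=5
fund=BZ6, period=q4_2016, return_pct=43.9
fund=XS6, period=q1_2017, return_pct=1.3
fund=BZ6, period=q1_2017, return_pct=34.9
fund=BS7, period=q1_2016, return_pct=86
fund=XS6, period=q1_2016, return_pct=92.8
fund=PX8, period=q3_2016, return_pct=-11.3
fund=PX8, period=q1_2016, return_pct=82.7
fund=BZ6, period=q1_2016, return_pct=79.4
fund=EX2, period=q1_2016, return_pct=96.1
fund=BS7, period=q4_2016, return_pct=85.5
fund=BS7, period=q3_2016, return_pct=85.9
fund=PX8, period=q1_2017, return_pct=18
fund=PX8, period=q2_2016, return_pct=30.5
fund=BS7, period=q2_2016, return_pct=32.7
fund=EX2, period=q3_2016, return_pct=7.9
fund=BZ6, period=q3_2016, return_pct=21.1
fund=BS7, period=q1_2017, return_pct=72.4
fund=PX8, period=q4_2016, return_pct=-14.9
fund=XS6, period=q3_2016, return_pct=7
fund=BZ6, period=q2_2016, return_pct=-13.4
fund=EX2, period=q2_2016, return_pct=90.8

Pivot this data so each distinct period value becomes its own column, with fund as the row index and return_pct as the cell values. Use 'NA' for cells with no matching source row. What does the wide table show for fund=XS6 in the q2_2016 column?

No long-format row has fund=XS6 and period=q2_2016, so the cell is NA.

NA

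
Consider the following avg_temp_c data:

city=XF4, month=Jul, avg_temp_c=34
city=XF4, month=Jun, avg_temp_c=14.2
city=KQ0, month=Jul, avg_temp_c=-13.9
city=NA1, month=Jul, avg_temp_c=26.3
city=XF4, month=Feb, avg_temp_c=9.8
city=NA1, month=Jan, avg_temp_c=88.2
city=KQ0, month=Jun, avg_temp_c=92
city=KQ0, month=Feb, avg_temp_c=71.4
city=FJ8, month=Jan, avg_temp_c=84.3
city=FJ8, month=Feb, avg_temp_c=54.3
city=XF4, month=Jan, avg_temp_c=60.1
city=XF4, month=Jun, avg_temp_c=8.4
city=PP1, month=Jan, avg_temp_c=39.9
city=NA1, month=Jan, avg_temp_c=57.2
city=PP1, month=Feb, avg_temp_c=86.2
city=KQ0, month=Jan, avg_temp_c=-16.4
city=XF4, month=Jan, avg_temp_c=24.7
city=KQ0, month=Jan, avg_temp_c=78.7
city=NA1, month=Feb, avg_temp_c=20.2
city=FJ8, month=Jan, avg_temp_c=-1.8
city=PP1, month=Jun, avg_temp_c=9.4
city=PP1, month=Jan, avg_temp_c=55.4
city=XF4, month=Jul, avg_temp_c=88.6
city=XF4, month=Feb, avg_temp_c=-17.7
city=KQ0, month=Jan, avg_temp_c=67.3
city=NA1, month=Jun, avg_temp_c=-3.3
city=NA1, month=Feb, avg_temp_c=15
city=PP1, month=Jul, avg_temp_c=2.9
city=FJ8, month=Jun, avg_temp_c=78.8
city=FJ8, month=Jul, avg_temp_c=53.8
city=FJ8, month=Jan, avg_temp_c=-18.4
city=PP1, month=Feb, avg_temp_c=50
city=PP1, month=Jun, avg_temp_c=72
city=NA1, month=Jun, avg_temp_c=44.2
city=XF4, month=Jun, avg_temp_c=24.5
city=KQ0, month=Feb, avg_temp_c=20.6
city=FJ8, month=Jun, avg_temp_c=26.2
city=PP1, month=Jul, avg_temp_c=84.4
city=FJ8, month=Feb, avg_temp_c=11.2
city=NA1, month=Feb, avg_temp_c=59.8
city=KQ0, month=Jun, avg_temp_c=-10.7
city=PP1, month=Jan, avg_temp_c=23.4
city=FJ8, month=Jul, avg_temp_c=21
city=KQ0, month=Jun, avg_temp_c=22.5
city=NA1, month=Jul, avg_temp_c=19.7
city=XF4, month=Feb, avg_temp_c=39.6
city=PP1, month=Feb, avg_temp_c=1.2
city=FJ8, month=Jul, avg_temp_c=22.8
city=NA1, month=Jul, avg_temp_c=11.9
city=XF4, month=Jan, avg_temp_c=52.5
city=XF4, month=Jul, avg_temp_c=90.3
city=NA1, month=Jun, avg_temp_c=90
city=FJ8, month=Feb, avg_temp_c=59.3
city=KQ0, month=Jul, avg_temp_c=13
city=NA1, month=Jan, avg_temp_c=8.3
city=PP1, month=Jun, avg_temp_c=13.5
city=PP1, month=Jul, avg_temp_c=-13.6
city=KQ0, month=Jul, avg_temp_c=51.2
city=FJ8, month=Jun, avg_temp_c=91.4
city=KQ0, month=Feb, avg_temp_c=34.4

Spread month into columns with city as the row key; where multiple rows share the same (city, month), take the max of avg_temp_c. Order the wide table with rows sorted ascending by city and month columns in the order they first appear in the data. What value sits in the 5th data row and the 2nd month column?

24.5

With rows sorted ascending by city, row 5 is city=XF4. month columns in first-appearance order: Jul, Jun, Feb, Jan; column 2 is Jun.
Long rows with city=XF4, month=Jun: max(14.2, 8.4, 24.5) = 24.5.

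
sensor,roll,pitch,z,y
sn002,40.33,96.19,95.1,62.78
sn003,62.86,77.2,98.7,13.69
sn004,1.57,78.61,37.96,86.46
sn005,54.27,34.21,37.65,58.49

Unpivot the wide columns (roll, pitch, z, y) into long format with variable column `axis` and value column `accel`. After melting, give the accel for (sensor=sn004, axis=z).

37.96

Unpivoting turns each (sensor, wide-column) pair into one long row.
The wide cell at row sn004, column z holds 37.96, so the long row (sn004, z) has accel=37.96.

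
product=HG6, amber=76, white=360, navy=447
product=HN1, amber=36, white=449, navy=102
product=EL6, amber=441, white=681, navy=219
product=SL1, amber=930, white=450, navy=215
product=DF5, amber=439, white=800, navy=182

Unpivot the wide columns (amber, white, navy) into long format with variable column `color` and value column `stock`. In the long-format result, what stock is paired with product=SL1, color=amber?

Unpivoting turns each (product, wide-column) pair into one long row.
The wide cell at row SL1, column amber holds 930, so the long row (SL1, amber) has stock=930.

930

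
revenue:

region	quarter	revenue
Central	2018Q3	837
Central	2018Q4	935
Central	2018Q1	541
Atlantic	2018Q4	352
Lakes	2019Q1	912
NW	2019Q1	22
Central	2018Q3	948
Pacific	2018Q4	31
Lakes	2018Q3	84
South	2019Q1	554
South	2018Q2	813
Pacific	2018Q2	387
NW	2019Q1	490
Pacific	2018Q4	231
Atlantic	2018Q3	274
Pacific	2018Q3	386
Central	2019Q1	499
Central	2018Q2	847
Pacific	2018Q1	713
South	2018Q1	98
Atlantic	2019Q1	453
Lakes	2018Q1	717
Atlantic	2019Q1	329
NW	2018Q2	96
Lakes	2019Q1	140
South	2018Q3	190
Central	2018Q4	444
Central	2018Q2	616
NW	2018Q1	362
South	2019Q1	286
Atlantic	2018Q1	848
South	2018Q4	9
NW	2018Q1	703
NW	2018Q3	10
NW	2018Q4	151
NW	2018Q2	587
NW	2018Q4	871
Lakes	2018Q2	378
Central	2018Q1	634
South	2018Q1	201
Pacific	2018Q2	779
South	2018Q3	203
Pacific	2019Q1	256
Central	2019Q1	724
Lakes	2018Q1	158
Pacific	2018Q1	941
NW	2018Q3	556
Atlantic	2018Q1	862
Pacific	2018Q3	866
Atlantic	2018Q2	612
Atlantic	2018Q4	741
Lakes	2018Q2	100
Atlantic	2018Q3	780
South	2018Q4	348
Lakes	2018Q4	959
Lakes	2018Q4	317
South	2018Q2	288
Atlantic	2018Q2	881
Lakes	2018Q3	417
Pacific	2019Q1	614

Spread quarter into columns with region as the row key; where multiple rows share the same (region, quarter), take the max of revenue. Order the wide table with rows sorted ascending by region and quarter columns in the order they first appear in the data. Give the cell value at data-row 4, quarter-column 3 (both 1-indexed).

703

With rows sorted ascending by region, row 4 is region=NW. quarter columns in first-appearance order: 2018Q3, 2018Q4, 2018Q1, 2019Q1, 2018Q2; column 3 is 2018Q1.
Long rows with region=NW, quarter=2018Q1: max(362, 703) = 703.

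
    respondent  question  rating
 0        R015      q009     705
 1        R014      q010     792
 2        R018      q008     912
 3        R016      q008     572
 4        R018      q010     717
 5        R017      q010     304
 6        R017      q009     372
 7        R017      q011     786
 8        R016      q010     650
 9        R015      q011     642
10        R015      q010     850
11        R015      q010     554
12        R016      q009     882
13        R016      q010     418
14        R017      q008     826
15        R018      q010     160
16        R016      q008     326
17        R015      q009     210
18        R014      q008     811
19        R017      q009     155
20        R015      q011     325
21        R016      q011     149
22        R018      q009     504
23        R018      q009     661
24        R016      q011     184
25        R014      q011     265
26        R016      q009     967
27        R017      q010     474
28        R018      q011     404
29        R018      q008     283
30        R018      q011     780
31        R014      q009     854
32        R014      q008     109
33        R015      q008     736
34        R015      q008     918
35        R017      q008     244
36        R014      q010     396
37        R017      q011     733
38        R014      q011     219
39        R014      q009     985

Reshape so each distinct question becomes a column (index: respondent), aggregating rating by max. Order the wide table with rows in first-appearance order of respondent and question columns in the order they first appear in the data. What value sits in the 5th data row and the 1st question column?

With rows in first-appearance order of respondent, row 5 is respondent=R017. question columns in first-appearance order: q009, q010, q008, q011; column 1 is q009.
Long rows with respondent=R017, question=q009: max(372, 155) = 372.

372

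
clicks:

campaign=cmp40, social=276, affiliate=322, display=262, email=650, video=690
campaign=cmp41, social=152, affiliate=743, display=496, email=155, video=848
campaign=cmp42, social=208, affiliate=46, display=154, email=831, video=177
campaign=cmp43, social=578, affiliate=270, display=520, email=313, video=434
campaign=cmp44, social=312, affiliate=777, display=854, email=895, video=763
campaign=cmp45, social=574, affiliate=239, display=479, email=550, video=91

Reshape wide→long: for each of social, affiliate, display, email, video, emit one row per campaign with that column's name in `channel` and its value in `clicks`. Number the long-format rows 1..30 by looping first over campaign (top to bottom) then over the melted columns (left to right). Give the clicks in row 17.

270

30 rows total (6 × 5). Row 17: index ⌊(17-1)/5⌋ = 3 into campaign → cmp43; (17-1) mod 5 = 1 into the melted columns → affiliate.
So row 17 is (cmp43, affiliate, 270); clicks = 270.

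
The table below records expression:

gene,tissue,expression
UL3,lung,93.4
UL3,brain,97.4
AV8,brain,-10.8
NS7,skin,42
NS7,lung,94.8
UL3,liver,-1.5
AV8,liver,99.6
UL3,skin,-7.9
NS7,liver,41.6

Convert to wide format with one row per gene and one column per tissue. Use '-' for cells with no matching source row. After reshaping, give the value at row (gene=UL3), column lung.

The long row with gene=UL3, tissue=lung has expression=93.4.

93.4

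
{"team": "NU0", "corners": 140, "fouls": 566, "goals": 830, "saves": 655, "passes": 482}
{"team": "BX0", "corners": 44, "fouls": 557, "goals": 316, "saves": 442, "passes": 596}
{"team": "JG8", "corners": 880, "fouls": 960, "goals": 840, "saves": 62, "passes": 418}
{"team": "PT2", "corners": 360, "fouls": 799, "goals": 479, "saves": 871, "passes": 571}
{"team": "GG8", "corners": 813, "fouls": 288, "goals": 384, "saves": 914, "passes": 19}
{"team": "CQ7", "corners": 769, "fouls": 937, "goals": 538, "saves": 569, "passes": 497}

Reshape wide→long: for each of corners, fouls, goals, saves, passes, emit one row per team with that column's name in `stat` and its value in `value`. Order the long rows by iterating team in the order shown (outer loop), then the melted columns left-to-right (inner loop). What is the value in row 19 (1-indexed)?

30 rows total (6 × 5). Row 19: index ⌊(19-1)/5⌋ = 3 into team → PT2; (19-1) mod 5 = 3 into the melted columns → saves.
So row 19 is (PT2, saves, 871); value = 871.

871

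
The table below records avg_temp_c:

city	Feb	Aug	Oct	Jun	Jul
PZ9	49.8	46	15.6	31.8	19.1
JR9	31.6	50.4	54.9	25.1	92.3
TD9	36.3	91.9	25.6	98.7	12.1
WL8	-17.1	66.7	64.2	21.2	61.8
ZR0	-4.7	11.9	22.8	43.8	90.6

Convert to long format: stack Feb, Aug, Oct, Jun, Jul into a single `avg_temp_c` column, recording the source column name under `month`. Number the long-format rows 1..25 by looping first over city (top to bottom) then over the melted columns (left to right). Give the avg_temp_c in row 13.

25 rows total (5 × 5). Row 13: index ⌊(13-1)/5⌋ = 2 into city → TD9; (13-1) mod 5 = 2 into the melted columns → Oct.
So row 13 is (TD9, Oct, 25.6); avg_temp_c = 25.6.

25.6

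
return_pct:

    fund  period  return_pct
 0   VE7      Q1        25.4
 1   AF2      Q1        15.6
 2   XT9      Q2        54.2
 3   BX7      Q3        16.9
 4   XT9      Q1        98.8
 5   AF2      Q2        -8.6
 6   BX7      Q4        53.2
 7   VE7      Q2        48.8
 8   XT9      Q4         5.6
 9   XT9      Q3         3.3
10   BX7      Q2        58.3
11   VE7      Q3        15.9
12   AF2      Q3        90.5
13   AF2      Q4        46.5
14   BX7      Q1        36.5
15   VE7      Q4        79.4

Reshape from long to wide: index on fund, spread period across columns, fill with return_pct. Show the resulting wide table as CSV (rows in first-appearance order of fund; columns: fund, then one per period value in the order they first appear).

fund,Q1,Q2,Q3,Q4
VE7,25.4,48.8,15.9,79.4
AF2,15.6,-8.6,90.5,46.5
XT9,98.8,54.2,3.3,5.6
BX7,36.5,58.3,16.9,53.2

Columns: fund plus the 4 distinct period values (Q1, Q2, Q3, Q4).
For example, row VE7 column Q1 takes return_pct=25.4 from the long row (VE7, Q1).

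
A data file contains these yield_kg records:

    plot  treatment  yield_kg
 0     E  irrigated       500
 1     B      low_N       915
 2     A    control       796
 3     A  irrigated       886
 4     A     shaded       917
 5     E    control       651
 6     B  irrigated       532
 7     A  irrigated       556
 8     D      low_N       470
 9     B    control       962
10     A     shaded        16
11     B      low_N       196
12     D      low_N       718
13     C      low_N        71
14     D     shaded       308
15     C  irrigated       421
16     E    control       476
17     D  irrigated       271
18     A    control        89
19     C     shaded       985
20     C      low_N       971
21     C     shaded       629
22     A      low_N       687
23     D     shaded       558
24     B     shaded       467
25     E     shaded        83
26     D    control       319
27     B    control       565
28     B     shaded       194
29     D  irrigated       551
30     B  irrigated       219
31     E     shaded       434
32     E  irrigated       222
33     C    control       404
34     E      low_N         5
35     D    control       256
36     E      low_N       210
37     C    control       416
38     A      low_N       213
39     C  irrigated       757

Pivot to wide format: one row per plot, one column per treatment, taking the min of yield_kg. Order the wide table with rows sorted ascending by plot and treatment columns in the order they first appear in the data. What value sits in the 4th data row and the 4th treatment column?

With rows sorted ascending by plot, row 4 is plot=D. treatment columns in first-appearance order: irrigated, low_N, control, shaded; column 4 is shaded.
Long rows with plot=D, treatment=shaded: min(308, 558) = 308.

308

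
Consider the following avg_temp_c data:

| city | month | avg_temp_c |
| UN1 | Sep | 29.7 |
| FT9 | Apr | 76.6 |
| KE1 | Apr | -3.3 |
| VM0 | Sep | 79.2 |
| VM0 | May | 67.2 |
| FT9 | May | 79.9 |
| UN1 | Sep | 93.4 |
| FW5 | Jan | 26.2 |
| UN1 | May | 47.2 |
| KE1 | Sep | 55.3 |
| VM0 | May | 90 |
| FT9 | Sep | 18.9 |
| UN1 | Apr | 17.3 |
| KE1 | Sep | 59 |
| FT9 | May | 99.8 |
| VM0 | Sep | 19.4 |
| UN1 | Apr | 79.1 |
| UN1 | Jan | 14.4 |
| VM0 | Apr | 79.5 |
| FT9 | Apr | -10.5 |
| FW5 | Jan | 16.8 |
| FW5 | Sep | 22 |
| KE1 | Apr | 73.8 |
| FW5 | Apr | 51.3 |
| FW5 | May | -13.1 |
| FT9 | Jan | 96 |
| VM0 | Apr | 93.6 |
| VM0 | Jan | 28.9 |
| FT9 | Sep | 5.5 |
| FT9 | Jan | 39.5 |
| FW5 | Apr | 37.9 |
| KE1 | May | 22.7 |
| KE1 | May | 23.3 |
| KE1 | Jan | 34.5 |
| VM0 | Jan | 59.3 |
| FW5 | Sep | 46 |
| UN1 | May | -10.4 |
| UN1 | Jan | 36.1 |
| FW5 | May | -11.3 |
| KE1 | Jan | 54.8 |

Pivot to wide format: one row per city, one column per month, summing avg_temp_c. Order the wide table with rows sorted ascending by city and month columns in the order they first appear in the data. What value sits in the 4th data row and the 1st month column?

123.1

With rows sorted ascending by city, row 4 is city=UN1. month columns in first-appearance order: Sep, Apr, May, Jan; column 1 is Sep.
Long rows with city=UN1, month=Sep: 29.7 + 93.4 = 123.1.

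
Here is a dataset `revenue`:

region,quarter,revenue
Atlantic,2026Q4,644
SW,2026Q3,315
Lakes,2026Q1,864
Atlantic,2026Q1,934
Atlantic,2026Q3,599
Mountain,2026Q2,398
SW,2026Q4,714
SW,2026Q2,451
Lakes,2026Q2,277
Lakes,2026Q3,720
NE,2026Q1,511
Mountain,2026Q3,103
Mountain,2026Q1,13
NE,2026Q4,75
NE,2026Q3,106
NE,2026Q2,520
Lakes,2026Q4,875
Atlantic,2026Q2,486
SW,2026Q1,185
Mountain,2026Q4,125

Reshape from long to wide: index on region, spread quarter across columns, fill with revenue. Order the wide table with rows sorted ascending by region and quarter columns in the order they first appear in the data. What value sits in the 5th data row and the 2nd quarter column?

With rows sorted ascending by region, row 5 is region=SW. quarter columns in first-appearance order: 2026Q4, 2026Q3, 2026Q1, 2026Q2; column 2 is 2026Q3.
Long rows with region=SW, quarter=2026Q3: revenue = 315.

315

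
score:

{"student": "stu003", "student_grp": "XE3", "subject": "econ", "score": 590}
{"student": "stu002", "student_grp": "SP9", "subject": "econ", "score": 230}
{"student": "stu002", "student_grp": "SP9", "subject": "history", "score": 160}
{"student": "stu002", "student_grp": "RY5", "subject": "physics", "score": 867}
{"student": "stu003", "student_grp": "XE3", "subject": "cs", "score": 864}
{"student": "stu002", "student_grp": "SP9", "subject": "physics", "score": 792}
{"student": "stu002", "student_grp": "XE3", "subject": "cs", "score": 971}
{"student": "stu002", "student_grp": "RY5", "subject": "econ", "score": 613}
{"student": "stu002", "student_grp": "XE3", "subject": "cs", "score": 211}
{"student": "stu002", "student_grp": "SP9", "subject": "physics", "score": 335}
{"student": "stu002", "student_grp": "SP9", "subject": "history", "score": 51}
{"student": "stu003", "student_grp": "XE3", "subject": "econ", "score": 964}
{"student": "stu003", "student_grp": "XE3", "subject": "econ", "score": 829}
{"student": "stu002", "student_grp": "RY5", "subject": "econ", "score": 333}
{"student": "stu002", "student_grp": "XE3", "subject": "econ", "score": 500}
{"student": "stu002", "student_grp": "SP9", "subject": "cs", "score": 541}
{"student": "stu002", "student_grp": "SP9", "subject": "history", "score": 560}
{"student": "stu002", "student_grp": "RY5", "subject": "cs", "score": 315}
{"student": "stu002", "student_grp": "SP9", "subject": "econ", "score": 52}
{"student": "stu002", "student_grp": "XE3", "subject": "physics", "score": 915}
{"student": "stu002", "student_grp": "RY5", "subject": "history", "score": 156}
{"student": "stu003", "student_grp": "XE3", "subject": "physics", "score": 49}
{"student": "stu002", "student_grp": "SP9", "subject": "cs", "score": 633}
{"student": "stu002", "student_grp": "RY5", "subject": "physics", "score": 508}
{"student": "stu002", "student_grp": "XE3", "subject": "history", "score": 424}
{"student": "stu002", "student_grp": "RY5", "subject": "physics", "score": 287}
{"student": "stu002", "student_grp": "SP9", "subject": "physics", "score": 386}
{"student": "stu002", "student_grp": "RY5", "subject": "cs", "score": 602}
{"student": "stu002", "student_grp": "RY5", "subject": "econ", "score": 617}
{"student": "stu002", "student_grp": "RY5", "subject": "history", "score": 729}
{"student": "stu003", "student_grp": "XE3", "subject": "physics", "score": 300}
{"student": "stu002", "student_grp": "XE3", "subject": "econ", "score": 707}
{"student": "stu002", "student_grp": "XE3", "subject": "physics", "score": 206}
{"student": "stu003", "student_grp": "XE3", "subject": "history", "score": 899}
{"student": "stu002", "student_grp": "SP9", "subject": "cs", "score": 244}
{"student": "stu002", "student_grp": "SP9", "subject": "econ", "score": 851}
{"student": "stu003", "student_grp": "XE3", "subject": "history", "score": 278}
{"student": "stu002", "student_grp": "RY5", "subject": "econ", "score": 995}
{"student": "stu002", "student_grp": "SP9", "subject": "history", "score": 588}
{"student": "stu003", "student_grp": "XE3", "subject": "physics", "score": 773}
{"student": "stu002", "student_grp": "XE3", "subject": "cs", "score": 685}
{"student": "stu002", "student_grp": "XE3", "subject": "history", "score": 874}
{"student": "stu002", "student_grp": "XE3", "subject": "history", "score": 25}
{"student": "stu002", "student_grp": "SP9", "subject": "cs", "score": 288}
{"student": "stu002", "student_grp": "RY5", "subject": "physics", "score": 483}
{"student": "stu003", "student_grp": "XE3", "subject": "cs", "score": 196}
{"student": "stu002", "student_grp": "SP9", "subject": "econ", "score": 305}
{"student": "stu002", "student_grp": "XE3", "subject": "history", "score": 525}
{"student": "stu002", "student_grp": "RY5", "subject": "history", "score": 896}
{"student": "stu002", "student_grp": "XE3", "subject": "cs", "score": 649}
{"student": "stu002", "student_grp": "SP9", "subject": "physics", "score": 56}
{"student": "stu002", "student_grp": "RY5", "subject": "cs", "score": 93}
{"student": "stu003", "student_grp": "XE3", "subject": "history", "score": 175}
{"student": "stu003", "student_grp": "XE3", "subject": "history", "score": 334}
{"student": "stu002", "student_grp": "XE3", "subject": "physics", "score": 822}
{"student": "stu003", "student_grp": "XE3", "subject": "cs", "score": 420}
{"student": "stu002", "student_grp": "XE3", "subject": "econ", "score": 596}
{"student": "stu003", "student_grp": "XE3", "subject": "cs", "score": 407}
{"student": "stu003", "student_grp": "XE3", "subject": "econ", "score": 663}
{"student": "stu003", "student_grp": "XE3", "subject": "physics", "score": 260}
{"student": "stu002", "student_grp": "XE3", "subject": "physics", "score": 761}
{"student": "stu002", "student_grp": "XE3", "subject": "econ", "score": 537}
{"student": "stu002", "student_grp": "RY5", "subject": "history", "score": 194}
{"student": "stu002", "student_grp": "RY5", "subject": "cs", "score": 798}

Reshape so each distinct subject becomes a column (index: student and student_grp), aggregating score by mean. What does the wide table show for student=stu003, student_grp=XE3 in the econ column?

761.50

Rows with student=stu003, student_grp=XE3 and subject=econ: score values are 590, 964, 829, 663.
(590 + 964 + 829 + 663) / 4 = 761.50.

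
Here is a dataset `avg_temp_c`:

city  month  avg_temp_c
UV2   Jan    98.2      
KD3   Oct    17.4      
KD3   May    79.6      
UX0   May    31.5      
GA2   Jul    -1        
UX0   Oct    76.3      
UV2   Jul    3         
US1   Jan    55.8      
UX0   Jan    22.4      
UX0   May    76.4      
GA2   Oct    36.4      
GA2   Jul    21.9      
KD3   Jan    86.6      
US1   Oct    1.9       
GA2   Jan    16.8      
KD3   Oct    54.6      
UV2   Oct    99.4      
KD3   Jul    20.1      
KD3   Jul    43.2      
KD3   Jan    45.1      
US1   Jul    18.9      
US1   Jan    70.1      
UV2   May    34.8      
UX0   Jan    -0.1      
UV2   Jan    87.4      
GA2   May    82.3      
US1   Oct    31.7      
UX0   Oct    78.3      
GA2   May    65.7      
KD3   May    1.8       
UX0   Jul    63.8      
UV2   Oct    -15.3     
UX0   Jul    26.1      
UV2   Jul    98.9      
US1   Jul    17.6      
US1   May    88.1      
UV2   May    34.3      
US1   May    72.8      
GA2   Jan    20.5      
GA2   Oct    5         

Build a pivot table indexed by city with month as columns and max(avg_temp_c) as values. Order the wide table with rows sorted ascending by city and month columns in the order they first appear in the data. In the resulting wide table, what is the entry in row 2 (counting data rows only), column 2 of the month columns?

54.6

With rows sorted ascending by city, row 2 is city=KD3. month columns in first-appearance order: Jan, Oct, May, Jul; column 2 is Oct.
Long rows with city=KD3, month=Oct: max(17.4, 54.6) = 54.6.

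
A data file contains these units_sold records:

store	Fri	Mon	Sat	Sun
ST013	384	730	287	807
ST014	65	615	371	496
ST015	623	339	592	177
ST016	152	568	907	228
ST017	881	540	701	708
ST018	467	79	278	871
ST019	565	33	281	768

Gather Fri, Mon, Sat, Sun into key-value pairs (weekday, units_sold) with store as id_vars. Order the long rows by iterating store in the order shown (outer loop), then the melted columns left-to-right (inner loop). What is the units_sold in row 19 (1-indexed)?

28 rows total (7 × 4). Row 19: index ⌊(19-1)/4⌋ = 4 into store → ST017; (19-1) mod 4 = 2 into the melted columns → Sat.
So row 19 is (ST017, Sat, 701); units_sold = 701.

701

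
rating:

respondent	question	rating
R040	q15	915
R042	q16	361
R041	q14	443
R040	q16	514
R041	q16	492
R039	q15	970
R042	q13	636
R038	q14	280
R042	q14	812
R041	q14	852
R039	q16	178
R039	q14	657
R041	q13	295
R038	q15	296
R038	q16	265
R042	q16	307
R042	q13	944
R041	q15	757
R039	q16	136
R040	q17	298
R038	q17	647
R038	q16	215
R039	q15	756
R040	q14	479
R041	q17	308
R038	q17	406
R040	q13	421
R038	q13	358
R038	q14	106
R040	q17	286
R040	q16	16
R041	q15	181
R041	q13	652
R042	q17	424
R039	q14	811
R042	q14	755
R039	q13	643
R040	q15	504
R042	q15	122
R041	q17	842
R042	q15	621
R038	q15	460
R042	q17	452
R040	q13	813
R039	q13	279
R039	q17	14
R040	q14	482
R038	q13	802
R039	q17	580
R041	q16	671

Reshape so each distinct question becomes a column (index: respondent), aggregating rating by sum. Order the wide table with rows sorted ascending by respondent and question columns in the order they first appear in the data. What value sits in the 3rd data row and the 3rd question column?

961

With rows sorted ascending by respondent, row 3 is respondent=R040. question columns in first-appearance order: q15, q16, q14, q13, q17; column 3 is q14.
Long rows with respondent=R040, question=q14: 479 + 482 = 961.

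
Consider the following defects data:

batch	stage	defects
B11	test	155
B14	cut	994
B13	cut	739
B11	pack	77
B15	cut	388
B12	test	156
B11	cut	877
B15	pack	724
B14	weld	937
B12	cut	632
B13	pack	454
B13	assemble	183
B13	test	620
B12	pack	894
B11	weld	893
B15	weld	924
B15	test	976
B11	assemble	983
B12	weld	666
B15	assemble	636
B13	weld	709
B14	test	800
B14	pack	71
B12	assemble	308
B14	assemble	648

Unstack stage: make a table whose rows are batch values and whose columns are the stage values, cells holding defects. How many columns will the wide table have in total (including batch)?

1 column for batch plus 5 distinct stage values → 6 columns.

6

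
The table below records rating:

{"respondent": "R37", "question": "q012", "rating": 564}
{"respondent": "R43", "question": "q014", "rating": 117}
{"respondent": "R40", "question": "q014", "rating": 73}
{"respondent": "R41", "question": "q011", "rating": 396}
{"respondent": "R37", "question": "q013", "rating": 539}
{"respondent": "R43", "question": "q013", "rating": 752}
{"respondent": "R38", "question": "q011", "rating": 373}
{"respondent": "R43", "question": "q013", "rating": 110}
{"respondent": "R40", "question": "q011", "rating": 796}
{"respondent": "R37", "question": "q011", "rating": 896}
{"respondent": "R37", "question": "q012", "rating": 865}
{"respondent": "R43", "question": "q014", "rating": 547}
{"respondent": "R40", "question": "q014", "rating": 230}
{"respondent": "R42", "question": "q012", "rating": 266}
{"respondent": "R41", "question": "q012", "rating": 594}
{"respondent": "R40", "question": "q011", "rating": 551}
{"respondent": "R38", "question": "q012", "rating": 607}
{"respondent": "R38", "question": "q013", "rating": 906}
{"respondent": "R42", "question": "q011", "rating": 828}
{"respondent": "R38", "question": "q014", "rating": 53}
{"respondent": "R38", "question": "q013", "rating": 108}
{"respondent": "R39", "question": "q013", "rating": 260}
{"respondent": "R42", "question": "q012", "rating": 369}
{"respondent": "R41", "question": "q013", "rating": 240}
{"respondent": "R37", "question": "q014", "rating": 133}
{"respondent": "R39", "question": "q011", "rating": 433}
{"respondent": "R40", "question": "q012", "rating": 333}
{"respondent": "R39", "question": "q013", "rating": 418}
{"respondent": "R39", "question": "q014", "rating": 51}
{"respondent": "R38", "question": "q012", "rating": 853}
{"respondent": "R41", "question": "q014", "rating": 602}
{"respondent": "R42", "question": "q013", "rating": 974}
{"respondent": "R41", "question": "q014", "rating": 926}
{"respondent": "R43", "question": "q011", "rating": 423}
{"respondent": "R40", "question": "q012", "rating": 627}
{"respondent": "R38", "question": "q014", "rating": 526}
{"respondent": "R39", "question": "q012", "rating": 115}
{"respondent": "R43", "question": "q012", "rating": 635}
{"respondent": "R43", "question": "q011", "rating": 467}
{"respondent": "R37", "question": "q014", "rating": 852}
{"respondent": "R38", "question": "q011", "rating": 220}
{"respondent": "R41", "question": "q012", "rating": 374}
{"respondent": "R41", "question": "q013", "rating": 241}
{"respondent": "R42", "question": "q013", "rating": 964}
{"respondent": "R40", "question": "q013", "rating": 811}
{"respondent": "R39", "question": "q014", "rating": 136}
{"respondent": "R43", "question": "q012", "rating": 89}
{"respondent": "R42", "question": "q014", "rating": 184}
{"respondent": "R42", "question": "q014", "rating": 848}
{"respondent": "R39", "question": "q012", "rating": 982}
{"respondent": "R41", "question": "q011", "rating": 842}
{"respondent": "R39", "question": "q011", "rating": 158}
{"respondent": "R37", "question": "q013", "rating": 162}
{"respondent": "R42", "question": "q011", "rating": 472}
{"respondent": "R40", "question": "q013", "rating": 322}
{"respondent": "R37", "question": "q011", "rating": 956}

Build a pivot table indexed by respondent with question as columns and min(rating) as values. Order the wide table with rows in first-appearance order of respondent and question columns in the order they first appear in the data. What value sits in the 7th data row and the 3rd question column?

With rows in first-appearance order of respondent, row 7 is respondent=R39. question columns in first-appearance order: q012, q014, q011, q013; column 3 is q011.
Long rows with respondent=R39, question=q011: min(433, 158) = 158.

158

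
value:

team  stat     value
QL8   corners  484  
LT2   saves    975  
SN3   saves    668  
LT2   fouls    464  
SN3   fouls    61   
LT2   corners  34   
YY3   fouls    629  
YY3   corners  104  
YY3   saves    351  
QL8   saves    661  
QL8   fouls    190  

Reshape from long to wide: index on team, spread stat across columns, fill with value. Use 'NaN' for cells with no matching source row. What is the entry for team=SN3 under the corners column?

NaN

No long-format row has team=SN3 and stat=corners, so the cell is NaN.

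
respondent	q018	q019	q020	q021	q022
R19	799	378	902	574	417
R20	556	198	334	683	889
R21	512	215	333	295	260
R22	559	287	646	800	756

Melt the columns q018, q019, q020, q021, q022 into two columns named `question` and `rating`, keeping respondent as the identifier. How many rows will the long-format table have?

20

4 respondent values × 5 melted columns = 20 rows.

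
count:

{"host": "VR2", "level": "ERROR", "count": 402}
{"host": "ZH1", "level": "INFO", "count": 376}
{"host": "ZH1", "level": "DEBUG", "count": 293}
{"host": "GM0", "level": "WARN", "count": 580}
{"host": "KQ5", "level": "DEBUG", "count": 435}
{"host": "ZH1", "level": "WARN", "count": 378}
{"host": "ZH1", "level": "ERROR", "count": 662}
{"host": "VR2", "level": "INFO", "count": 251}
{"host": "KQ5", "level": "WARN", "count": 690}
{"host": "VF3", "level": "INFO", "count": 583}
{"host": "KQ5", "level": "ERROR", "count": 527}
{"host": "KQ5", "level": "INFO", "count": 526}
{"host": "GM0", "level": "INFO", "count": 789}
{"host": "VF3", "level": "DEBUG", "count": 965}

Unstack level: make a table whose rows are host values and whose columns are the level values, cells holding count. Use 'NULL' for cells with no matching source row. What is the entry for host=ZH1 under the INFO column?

376

The long row with host=ZH1, level=INFO has count=376.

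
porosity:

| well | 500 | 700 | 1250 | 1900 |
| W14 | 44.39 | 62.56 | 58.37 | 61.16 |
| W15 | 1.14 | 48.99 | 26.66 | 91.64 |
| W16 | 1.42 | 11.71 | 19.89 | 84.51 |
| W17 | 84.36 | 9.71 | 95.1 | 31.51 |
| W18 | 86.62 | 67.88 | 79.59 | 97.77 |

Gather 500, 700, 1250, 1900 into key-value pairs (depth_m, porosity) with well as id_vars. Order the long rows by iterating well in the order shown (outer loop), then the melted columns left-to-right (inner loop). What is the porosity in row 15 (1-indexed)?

20 rows total (5 × 4). Row 15: index ⌊(15-1)/4⌋ = 3 into well → W17; (15-1) mod 4 = 2 into the melted columns → 1250.
So row 15 is (W17, 1250, 95.1); porosity = 95.1.

95.1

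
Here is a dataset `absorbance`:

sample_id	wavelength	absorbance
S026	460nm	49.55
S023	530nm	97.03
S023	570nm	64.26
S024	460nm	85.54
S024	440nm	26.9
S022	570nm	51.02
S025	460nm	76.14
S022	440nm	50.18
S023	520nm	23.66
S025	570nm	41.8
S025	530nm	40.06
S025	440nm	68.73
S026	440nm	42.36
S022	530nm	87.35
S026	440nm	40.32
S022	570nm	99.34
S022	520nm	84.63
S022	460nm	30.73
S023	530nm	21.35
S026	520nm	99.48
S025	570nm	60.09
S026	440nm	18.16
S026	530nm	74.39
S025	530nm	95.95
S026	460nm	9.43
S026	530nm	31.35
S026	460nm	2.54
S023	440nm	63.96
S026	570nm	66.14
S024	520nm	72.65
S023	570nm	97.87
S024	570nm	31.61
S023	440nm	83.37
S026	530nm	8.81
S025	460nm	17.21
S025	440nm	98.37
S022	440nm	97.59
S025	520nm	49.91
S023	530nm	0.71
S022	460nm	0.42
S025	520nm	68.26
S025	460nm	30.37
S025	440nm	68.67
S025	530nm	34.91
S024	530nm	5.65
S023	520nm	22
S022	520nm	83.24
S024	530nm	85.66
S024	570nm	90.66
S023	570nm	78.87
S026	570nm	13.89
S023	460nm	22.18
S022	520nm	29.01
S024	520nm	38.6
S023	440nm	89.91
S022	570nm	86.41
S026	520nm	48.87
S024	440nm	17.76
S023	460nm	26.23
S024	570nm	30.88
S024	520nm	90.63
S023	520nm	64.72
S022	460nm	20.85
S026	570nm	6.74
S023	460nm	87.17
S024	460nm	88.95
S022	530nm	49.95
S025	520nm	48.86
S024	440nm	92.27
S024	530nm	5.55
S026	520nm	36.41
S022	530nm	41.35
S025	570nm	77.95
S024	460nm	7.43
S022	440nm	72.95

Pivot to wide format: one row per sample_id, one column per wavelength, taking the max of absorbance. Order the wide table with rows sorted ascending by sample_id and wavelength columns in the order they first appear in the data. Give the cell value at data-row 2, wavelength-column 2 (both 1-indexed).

With rows sorted ascending by sample_id, row 2 is sample_id=S023. wavelength columns in first-appearance order: 460nm, 530nm, 570nm, 440nm, 520nm; column 2 is 530nm.
Long rows with sample_id=S023, wavelength=530nm: max(97.03, 21.35, 0.71) = 97.03.

97.03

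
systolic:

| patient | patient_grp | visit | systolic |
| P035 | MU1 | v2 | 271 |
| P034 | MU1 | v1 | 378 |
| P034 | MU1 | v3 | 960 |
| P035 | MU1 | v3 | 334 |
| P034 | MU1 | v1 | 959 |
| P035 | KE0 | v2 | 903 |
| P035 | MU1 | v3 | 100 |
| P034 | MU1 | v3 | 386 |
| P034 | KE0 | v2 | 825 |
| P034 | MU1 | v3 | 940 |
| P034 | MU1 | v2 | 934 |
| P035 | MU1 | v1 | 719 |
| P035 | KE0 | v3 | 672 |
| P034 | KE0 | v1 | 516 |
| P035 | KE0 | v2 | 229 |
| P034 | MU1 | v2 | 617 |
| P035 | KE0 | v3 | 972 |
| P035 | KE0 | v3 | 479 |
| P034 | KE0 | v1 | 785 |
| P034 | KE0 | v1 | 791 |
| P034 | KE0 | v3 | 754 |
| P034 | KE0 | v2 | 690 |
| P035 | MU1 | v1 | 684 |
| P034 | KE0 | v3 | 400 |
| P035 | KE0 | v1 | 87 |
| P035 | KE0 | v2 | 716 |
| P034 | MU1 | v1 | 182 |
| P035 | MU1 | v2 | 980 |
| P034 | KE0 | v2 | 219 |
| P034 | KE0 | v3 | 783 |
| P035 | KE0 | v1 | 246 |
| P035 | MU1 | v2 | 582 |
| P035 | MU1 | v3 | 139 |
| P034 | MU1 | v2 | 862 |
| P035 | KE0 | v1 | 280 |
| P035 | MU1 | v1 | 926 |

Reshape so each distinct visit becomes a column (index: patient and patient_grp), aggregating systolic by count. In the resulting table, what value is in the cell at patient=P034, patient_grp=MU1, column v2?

3

Rows with patient=P034, patient_grp=MU1 and visit=v2: systolic values are 934, 617, 862.
3 rows match — count = 3.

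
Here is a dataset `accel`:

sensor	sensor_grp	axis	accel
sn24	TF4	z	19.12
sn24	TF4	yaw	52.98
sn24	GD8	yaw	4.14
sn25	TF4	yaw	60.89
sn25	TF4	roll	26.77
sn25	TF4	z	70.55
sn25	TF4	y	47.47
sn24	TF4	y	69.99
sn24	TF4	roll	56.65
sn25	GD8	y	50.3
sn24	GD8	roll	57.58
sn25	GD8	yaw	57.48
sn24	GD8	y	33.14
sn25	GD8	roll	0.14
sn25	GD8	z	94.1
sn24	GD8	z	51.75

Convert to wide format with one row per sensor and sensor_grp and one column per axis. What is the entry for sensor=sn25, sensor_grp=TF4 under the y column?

Wide layout: rows indexed by sensor and sensor_grp, columns are the 4 distinct axis values (z, yaw, roll, y).
Cell (sensor=sn25, sensor_grp=TF4, axis=y) draws from the long row where sensor=sn25, sensor_grp=TF4 and axis=y, which has accel=47.47.

47.47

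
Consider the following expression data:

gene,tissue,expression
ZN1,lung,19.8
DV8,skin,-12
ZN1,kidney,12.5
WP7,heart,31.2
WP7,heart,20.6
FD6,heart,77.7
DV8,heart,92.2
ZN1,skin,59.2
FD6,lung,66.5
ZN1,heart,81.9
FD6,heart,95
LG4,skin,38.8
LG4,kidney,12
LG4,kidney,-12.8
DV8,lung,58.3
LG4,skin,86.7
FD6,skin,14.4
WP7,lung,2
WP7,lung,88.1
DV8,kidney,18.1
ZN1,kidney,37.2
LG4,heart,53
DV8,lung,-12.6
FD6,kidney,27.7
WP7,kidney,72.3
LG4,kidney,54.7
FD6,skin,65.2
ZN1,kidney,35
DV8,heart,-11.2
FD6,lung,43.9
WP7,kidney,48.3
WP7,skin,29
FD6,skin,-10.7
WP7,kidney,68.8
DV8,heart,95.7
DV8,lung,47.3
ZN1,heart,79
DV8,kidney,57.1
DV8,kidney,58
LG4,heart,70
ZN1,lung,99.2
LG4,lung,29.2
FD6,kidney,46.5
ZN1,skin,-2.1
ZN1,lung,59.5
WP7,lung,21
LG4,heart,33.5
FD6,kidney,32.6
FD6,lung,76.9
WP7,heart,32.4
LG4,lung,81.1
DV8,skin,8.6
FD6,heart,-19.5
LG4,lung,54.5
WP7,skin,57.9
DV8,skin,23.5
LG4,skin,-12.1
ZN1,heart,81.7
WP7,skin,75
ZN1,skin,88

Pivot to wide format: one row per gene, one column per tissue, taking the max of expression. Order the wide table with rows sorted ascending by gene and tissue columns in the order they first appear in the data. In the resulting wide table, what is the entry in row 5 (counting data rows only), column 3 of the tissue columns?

37.2

With rows sorted ascending by gene, row 5 is gene=ZN1. tissue columns in first-appearance order: lung, skin, kidney, heart; column 3 is kidney.
Long rows with gene=ZN1, tissue=kidney: max(12.5, 37.2, 35) = 37.2.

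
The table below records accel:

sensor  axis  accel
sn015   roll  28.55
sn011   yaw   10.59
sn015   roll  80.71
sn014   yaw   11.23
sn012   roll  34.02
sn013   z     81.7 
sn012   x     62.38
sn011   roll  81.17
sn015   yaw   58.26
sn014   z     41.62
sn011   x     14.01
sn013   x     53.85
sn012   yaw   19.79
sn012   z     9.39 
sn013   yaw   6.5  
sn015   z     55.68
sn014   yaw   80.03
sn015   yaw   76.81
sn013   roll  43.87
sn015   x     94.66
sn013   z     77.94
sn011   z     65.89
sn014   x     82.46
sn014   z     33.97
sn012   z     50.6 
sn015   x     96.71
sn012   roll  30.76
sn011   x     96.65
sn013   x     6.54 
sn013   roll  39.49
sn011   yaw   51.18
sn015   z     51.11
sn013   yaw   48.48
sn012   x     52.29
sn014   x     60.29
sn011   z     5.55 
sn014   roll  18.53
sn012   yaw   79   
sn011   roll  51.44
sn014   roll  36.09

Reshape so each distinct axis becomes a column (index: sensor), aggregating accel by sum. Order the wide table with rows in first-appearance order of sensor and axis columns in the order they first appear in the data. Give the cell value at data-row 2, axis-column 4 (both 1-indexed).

110.66

With rows in first-appearance order of sensor, row 2 is sensor=sn011. axis columns in first-appearance order: roll, yaw, z, x; column 4 is x.
Long rows with sensor=sn011, axis=x: 14.01 + 96.65 = 110.66.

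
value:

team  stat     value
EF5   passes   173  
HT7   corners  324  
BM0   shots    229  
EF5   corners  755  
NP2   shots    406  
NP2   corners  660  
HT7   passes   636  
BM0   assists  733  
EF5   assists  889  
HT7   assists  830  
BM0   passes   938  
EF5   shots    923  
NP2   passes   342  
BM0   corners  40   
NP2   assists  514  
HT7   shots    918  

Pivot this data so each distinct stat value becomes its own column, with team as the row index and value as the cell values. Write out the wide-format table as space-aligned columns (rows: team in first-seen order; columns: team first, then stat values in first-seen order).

Columns: team plus the 4 distinct stat values (passes, corners, shots, assists).
For example, row EF5 column passes takes value=173 from the long row (EF5, passes).

team  passes  corners  shots  assists
EF5   173     755      923    889    
HT7   636     324      918    830    
BM0   938     40       229    733    
NP2   342     660      406    514    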